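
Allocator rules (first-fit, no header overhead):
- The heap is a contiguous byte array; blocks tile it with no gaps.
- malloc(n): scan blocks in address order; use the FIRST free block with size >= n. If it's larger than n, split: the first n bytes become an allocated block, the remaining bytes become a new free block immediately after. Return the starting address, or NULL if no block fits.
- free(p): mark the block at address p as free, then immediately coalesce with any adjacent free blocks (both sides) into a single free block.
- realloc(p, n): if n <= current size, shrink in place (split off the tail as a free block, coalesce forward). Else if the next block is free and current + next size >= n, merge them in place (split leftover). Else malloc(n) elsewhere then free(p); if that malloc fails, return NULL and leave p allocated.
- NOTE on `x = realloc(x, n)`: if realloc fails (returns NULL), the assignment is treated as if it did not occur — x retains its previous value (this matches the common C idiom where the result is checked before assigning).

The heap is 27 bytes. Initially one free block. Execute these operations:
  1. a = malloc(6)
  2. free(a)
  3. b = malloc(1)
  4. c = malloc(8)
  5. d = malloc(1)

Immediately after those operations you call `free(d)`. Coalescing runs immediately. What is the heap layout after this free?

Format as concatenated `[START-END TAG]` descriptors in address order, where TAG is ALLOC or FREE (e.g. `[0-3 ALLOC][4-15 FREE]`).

Answer: [0-0 ALLOC][1-8 ALLOC][9-26 FREE]

Derivation:
Op 1: a = malloc(6) -> a = 0; heap: [0-5 ALLOC][6-26 FREE]
Op 2: free(a) -> (freed a); heap: [0-26 FREE]
Op 3: b = malloc(1) -> b = 0; heap: [0-0 ALLOC][1-26 FREE]
Op 4: c = malloc(8) -> c = 1; heap: [0-0 ALLOC][1-8 ALLOC][9-26 FREE]
Op 5: d = malloc(1) -> d = 9; heap: [0-0 ALLOC][1-8 ALLOC][9-9 ALLOC][10-26 FREE]
free(d): d = 9 -> block [9-9 ALLOC]; mark free, coalesce with adjacent free neighbors -> [0-0 ALLOC][1-8 ALLOC][9-26 FREE]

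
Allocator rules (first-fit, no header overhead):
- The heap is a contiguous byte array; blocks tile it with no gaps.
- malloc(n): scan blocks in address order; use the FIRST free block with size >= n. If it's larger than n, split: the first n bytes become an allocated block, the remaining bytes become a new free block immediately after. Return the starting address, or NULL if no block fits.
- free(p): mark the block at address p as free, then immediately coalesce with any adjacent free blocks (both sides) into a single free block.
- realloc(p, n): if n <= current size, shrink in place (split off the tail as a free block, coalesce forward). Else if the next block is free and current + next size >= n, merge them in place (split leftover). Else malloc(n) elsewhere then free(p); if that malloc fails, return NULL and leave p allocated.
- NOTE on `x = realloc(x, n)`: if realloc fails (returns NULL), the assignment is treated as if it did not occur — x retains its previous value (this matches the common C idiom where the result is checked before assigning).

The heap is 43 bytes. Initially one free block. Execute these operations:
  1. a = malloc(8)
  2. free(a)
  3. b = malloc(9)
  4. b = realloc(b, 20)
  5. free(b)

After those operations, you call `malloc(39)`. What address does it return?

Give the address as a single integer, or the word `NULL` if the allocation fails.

Answer: 0

Derivation:
Op 1: a = malloc(8) -> a = 0; heap: [0-7 ALLOC][8-42 FREE]
Op 2: free(a) -> (freed a); heap: [0-42 FREE]
Op 3: b = malloc(9) -> b = 0; heap: [0-8 ALLOC][9-42 FREE]
Op 4: b = realloc(b, 20) -> b = 0; heap: [0-19 ALLOC][20-42 FREE]
Op 5: free(b) -> (freed b); heap: [0-42 FREE]
malloc(39): first-fit scan over [0-42 FREE] -> 0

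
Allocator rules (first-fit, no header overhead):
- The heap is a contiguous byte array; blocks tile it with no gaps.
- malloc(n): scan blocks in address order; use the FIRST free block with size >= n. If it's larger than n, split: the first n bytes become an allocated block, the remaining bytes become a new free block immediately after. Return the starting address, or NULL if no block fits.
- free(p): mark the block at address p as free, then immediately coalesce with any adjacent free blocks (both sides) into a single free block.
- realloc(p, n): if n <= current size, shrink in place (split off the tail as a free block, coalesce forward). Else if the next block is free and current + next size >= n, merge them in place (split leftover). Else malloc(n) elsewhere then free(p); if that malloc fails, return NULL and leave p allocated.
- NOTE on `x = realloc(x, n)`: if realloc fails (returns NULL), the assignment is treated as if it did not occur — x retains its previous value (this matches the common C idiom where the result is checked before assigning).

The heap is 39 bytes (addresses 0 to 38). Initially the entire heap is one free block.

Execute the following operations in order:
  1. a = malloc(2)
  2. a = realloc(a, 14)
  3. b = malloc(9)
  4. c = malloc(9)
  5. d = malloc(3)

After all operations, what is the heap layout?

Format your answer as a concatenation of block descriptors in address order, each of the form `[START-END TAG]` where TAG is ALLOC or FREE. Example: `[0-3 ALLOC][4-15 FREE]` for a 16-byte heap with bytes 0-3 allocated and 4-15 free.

Answer: [0-13 ALLOC][14-22 ALLOC][23-31 ALLOC][32-34 ALLOC][35-38 FREE]

Derivation:
Op 1: a = malloc(2) -> a = 0; heap: [0-1 ALLOC][2-38 FREE]
Op 2: a = realloc(a, 14) -> a = 0; heap: [0-13 ALLOC][14-38 FREE]
Op 3: b = malloc(9) -> b = 14; heap: [0-13 ALLOC][14-22 ALLOC][23-38 FREE]
Op 4: c = malloc(9) -> c = 23; heap: [0-13 ALLOC][14-22 ALLOC][23-31 ALLOC][32-38 FREE]
Op 5: d = malloc(3) -> d = 32; heap: [0-13 ALLOC][14-22 ALLOC][23-31 ALLOC][32-34 ALLOC][35-38 FREE]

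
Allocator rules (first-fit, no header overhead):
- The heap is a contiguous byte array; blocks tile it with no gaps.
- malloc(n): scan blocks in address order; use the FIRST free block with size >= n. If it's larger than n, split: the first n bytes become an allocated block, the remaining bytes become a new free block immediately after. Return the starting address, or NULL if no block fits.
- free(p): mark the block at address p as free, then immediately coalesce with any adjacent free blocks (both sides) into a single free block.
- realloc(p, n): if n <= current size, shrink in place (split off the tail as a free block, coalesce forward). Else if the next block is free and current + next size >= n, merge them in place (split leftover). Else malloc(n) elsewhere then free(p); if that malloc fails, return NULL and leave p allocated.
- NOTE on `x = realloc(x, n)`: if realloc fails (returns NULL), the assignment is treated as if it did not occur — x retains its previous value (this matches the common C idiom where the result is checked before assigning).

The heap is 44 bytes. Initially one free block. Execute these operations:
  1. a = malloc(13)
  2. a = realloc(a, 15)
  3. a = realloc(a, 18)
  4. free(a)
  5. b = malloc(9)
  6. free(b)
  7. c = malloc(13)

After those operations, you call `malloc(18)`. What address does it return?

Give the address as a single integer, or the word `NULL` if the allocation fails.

Answer: 13

Derivation:
Op 1: a = malloc(13) -> a = 0; heap: [0-12 ALLOC][13-43 FREE]
Op 2: a = realloc(a, 15) -> a = 0; heap: [0-14 ALLOC][15-43 FREE]
Op 3: a = realloc(a, 18) -> a = 0; heap: [0-17 ALLOC][18-43 FREE]
Op 4: free(a) -> (freed a); heap: [0-43 FREE]
Op 5: b = malloc(9) -> b = 0; heap: [0-8 ALLOC][9-43 FREE]
Op 6: free(b) -> (freed b); heap: [0-43 FREE]
Op 7: c = malloc(13) -> c = 0; heap: [0-12 ALLOC][13-43 FREE]
malloc(18): first-fit scan over [0-12 ALLOC][13-43 FREE] -> 13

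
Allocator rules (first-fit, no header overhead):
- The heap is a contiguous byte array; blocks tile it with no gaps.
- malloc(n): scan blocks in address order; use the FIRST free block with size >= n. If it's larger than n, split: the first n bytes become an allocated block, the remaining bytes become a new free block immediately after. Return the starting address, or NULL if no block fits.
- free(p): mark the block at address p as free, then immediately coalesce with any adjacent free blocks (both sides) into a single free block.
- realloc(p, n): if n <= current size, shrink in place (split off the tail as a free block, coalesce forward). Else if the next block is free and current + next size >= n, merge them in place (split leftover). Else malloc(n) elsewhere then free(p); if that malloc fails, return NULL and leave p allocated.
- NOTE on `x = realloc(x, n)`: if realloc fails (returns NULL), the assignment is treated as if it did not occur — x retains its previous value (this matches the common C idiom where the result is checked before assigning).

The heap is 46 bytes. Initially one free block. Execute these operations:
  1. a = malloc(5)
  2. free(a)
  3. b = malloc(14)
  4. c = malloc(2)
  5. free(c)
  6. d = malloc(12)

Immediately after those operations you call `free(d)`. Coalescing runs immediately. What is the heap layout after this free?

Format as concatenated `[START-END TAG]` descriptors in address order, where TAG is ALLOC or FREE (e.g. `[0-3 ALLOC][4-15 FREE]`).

Answer: [0-13 ALLOC][14-45 FREE]

Derivation:
Op 1: a = malloc(5) -> a = 0; heap: [0-4 ALLOC][5-45 FREE]
Op 2: free(a) -> (freed a); heap: [0-45 FREE]
Op 3: b = malloc(14) -> b = 0; heap: [0-13 ALLOC][14-45 FREE]
Op 4: c = malloc(2) -> c = 14; heap: [0-13 ALLOC][14-15 ALLOC][16-45 FREE]
Op 5: free(c) -> (freed c); heap: [0-13 ALLOC][14-45 FREE]
Op 6: d = malloc(12) -> d = 14; heap: [0-13 ALLOC][14-25 ALLOC][26-45 FREE]
free(d): d = 14 -> block [14-25 ALLOC]; mark free, coalesce with adjacent free neighbors -> [0-13 ALLOC][14-45 FREE]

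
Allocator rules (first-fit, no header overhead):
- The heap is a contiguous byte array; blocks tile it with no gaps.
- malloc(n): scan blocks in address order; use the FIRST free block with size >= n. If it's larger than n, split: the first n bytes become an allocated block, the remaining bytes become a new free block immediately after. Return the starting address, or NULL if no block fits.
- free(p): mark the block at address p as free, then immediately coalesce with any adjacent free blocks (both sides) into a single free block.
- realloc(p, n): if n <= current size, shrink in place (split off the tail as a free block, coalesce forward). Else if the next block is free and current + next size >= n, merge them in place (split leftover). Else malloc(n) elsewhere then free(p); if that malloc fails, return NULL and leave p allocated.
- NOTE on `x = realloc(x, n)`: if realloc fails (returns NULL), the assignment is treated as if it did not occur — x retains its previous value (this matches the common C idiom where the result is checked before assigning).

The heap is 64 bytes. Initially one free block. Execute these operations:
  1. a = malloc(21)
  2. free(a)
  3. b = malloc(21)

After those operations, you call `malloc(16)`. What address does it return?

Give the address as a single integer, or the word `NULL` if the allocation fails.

Op 1: a = malloc(21) -> a = 0; heap: [0-20 ALLOC][21-63 FREE]
Op 2: free(a) -> (freed a); heap: [0-63 FREE]
Op 3: b = malloc(21) -> b = 0; heap: [0-20 ALLOC][21-63 FREE]
malloc(16): first-fit scan over [0-20 ALLOC][21-63 FREE] -> 21

Answer: 21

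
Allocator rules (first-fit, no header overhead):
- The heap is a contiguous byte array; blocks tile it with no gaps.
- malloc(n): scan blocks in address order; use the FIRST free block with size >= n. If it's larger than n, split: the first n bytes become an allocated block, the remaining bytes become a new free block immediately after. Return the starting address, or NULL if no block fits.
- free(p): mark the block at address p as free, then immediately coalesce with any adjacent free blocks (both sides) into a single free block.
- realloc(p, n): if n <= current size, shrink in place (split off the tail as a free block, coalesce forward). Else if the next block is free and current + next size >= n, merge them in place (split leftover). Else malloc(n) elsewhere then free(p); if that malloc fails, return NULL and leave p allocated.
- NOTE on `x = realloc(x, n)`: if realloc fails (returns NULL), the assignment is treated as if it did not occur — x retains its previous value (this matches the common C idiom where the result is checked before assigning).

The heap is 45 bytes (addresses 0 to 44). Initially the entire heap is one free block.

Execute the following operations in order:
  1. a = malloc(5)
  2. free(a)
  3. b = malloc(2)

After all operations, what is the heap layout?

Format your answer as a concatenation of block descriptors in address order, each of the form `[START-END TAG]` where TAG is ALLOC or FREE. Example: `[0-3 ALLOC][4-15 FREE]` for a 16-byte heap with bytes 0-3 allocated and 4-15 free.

Op 1: a = malloc(5) -> a = 0; heap: [0-4 ALLOC][5-44 FREE]
Op 2: free(a) -> (freed a); heap: [0-44 FREE]
Op 3: b = malloc(2) -> b = 0; heap: [0-1 ALLOC][2-44 FREE]

Answer: [0-1 ALLOC][2-44 FREE]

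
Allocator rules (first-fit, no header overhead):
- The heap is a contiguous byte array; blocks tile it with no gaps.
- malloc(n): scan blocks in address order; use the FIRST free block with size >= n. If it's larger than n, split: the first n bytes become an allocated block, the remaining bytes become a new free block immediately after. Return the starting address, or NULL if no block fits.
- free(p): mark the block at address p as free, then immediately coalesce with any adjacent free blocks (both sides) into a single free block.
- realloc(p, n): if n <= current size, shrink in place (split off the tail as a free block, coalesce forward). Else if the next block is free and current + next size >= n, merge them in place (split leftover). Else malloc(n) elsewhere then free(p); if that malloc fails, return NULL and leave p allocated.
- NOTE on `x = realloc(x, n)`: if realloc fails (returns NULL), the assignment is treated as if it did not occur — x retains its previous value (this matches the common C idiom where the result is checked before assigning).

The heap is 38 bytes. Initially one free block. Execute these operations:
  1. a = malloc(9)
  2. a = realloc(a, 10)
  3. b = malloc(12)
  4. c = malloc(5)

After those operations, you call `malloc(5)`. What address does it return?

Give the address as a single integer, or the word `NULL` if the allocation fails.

Op 1: a = malloc(9) -> a = 0; heap: [0-8 ALLOC][9-37 FREE]
Op 2: a = realloc(a, 10) -> a = 0; heap: [0-9 ALLOC][10-37 FREE]
Op 3: b = malloc(12) -> b = 10; heap: [0-9 ALLOC][10-21 ALLOC][22-37 FREE]
Op 4: c = malloc(5) -> c = 22; heap: [0-9 ALLOC][10-21 ALLOC][22-26 ALLOC][27-37 FREE]
malloc(5): first-fit scan over [0-9 ALLOC][10-21 ALLOC][22-26 ALLOC][27-37 FREE] -> 27

Answer: 27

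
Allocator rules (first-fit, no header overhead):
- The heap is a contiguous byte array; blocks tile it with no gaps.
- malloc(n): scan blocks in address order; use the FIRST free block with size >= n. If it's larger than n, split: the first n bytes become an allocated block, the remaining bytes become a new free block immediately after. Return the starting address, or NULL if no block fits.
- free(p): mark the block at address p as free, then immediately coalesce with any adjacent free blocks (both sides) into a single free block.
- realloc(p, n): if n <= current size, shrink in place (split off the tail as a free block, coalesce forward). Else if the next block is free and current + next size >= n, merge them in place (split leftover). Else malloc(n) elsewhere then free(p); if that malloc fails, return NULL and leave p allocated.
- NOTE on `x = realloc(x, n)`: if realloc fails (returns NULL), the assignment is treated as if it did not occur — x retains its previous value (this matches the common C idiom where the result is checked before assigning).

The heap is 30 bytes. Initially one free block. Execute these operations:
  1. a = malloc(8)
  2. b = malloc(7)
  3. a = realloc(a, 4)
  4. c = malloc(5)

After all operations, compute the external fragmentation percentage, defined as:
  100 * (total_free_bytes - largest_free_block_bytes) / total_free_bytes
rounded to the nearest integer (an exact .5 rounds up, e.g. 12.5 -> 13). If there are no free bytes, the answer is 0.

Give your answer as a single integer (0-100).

Op 1: a = malloc(8) -> a = 0; heap: [0-7 ALLOC][8-29 FREE]
Op 2: b = malloc(7) -> b = 8; heap: [0-7 ALLOC][8-14 ALLOC][15-29 FREE]
Op 3: a = realloc(a, 4) -> a = 0; heap: [0-3 ALLOC][4-7 FREE][8-14 ALLOC][15-29 FREE]
Op 4: c = malloc(5) -> c = 15; heap: [0-3 ALLOC][4-7 FREE][8-14 ALLOC][15-19 ALLOC][20-29 FREE]
Free blocks: [4 10] total_free=14 largest=10 -> 100*(14-10)/14 = 400/14 ≈ 28.571 -> rounds to 29

Answer: 29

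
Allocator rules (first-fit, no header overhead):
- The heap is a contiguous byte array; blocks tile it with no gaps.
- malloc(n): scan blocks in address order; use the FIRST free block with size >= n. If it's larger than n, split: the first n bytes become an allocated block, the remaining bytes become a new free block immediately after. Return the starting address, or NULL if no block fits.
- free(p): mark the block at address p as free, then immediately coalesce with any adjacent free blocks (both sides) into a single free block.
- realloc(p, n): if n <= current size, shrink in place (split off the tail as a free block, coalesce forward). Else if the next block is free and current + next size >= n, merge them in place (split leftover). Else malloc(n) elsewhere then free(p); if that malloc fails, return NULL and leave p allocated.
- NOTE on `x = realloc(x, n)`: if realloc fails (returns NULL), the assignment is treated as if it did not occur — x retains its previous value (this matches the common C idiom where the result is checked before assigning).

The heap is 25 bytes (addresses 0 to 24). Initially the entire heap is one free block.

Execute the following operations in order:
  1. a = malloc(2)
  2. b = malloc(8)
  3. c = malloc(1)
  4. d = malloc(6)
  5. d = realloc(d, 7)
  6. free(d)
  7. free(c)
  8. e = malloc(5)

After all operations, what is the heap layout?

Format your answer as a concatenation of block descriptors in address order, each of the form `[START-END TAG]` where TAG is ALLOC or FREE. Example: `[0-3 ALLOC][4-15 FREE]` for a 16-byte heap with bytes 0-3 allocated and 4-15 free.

Op 1: a = malloc(2) -> a = 0; heap: [0-1 ALLOC][2-24 FREE]
Op 2: b = malloc(8) -> b = 2; heap: [0-1 ALLOC][2-9 ALLOC][10-24 FREE]
Op 3: c = malloc(1) -> c = 10; heap: [0-1 ALLOC][2-9 ALLOC][10-10 ALLOC][11-24 FREE]
Op 4: d = malloc(6) -> d = 11; heap: [0-1 ALLOC][2-9 ALLOC][10-10 ALLOC][11-16 ALLOC][17-24 FREE]
Op 5: d = realloc(d, 7) -> d = 11; heap: [0-1 ALLOC][2-9 ALLOC][10-10 ALLOC][11-17 ALLOC][18-24 FREE]
Op 6: free(d) -> (freed d); heap: [0-1 ALLOC][2-9 ALLOC][10-10 ALLOC][11-24 FREE]
Op 7: free(c) -> (freed c); heap: [0-1 ALLOC][2-9 ALLOC][10-24 FREE]
Op 8: e = malloc(5) -> e = 10; heap: [0-1 ALLOC][2-9 ALLOC][10-14 ALLOC][15-24 FREE]

Answer: [0-1 ALLOC][2-9 ALLOC][10-14 ALLOC][15-24 FREE]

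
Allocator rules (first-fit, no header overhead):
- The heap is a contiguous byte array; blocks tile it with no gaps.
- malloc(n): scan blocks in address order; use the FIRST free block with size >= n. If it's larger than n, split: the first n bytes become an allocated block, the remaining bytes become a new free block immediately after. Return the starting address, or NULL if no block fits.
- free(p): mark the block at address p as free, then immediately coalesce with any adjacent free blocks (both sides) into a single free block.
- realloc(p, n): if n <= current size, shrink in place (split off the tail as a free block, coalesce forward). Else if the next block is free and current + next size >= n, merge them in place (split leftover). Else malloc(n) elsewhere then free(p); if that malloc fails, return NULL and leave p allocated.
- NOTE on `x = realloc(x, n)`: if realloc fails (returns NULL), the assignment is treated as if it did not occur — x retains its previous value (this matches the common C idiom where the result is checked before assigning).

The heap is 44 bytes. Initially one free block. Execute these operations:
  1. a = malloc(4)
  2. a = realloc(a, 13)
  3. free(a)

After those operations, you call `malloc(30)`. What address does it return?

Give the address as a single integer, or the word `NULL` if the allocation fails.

Op 1: a = malloc(4) -> a = 0; heap: [0-3 ALLOC][4-43 FREE]
Op 2: a = realloc(a, 13) -> a = 0; heap: [0-12 ALLOC][13-43 FREE]
Op 3: free(a) -> (freed a); heap: [0-43 FREE]
malloc(30): first-fit scan over [0-43 FREE] -> 0

Answer: 0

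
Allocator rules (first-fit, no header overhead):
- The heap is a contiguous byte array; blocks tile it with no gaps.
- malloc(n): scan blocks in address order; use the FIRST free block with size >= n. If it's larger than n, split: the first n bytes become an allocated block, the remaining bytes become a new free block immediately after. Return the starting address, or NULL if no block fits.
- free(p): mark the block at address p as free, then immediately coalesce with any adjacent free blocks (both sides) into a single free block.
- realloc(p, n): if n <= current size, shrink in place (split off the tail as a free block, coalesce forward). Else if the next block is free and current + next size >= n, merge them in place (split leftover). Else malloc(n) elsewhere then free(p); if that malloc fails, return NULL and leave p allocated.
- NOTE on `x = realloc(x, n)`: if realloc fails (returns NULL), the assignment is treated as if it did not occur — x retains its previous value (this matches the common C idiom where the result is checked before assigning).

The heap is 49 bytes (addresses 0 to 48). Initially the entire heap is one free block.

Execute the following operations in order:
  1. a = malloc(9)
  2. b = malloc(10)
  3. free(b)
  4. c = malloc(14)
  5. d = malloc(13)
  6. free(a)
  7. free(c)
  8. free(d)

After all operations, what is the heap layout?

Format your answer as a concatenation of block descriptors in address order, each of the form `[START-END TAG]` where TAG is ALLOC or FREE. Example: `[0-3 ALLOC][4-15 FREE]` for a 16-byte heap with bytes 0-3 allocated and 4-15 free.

Op 1: a = malloc(9) -> a = 0; heap: [0-8 ALLOC][9-48 FREE]
Op 2: b = malloc(10) -> b = 9; heap: [0-8 ALLOC][9-18 ALLOC][19-48 FREE]
Op 3: free(b) -> (freed b); heap: [0-8 ALLOC][9-48 FREE]
Op 4: c = malloc(14) -> c = 9; heap: [0-8 ALLOC][9-22 ALLOC][23-48 FREE]
Op 5: d = malloc(13) -> d = 23; heap: [0-8 ALLOC][9-22 ALLOC][23-35 ALLOC][36-48 FREE]
Op 6: free(a) -> (freed a); heap: [0-8 FREE][9-22 ALLOC][23-35 ALLOC][36-48 FREE]
Op 7: free(c) -> (freed c); heap: [0-22 FREE][23-35 ALLOC][36-48 FREE]
Op 8: free(d) -> (freed d); heap: [0-48 FREE]

Answer: [0-48 FREE]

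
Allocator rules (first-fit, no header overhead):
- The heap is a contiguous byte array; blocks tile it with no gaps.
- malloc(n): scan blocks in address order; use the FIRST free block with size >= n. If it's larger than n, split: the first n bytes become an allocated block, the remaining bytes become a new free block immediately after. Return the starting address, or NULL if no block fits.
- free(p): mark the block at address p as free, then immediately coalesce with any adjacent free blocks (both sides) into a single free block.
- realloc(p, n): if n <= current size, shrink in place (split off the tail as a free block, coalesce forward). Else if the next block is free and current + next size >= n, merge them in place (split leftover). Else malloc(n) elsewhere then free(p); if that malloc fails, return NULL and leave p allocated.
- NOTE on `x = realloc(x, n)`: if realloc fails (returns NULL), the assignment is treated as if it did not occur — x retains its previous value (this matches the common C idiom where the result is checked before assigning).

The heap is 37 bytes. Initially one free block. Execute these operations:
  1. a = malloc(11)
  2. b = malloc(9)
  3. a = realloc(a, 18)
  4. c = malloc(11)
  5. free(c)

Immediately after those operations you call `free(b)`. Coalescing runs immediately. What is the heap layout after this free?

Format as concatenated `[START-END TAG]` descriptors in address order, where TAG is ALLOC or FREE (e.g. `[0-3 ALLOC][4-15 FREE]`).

Answer: [0-10 ALLOC][11-36 FREE]

Derivation:
Op 1: a = malloc(11) -> a = 0; heap: [0-10 ALLOC][11-36 FREE]
Op 2: b = malloc(9) -> b = 11; heap: [0-10 ALLOC][11-19 ALLOC][20-36 FREE]
Op 3: a = realloc(a, 18) -> NULL (a unchanged); heap: [0-10 ALLOC][11-19 ALLOC][20-36 FREE]
Op 4: c = malloc(11) -> c = 20; heap: [0-10 ALLOC][11-19 ALLOC][20-30 ALLOC][31-36 FREE]
Op 5: free(c) -> (freed c); heap: [0-10 ALLOC][11-19 ALLOC][20-36 FREE]
free(b): b = 11 -> block [11-19 ALLOC]; mark free, coalesce with adjacent free neighbors -> [0-10 ALLOC][11-36 FREE]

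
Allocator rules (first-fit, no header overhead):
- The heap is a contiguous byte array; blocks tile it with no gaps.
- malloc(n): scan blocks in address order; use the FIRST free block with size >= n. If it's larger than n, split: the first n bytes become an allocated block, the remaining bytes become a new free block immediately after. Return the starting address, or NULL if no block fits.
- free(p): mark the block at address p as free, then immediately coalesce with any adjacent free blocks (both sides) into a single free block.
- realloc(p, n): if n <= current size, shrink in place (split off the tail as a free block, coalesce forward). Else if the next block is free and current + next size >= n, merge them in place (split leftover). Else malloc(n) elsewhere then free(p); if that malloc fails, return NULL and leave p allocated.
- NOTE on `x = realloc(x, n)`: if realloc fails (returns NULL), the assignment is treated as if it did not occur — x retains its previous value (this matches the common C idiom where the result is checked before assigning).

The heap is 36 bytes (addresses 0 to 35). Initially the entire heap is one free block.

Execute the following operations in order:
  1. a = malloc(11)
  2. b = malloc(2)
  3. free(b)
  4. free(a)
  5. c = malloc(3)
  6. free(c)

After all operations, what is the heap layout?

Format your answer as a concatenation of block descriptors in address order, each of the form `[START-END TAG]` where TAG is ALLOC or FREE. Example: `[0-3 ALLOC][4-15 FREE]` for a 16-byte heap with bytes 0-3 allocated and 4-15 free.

Op 1: a = malloc(11) -> a = 0; heap: [0-10 ALLOC][11-35 FREE]
Op 2: b = malloc(2) -> b = 11; heap: [0-10 ALLOC][11-12 ALLOC][13-35 FREE]
Op 3: free(b) -> (freed b); heap: [0-10 ALLOC][11-35 FREE]
Op 4: free(a) -> (freed a); heap: [0-35 FREE]
Op 5: c = malloc(3) -> c = 0; heap: [0-2 ALLOC][3-35 FREE]
Op 6: free(c) -> (freed c); heap: [0-35 FREE]

Answer: [0-35 FREE]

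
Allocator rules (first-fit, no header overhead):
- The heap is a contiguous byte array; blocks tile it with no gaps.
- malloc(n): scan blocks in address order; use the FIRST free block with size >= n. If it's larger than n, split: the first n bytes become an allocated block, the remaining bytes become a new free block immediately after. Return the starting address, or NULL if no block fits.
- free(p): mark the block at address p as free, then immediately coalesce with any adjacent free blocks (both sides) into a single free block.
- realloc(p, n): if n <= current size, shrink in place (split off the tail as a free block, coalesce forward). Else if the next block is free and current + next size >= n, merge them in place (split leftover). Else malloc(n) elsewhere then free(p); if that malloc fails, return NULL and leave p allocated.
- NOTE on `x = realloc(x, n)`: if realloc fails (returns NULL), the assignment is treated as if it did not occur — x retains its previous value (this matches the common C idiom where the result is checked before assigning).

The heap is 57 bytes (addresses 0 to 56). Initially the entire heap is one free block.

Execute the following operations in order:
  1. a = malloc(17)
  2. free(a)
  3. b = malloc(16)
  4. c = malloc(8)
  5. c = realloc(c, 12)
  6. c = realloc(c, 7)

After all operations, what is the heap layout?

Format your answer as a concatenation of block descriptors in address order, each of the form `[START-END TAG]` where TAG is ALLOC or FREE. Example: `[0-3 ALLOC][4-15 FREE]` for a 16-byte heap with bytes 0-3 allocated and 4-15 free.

Op 1: a = malloc(17) -> a = 0; heap: [0-16 ALLOC][17-56 FREE]
Op 2: free(a) -> (freed a); heap: [0-56 FREE]
Op 3: b = malloc(16) -> b = 0; heap: [0-15 ALLOC][16-56 FREE]
Op 4: c = malloc(8) -> c = 16; heap: [0-15 ALLOC][16-23 ALLOC][24-56 FREE]
Op 5: c = realloc(c, 12) -> c = 16; heap: [0-15 ALLOC][16-27 ALLOC][28-56 FREE]
Op 6: c = realloc(c, 7) -> c = 16; heap: [0-15 ALLOC][16-22 ALLOC][23-56 FREE]

Answer: [0-15 ALLOC][16-22 ALLOC][23-56 FREE]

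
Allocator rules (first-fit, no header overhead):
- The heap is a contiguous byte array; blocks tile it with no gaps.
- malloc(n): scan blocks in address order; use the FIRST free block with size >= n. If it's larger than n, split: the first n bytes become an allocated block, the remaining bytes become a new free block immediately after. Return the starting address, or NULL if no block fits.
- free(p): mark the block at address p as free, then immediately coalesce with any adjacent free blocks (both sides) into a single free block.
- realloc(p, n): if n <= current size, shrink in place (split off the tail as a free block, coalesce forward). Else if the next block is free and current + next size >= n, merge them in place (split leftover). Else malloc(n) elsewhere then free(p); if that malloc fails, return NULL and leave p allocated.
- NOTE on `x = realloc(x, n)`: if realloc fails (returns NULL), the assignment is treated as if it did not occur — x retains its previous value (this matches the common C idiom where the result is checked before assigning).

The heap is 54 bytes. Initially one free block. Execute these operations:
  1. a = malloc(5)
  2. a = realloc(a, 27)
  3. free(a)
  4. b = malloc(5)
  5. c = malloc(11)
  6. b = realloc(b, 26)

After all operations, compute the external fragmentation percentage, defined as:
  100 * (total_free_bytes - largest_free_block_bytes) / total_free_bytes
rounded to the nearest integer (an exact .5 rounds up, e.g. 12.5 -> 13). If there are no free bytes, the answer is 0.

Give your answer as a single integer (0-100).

Op 1: a = malloc(5) -> a = 0; heap: [0-4 ALLOC][5-53 FREE]
Op 2: a = realloc(a, 27) -> a = 0; heap: [0-26 ALLOC][27-53 FREE]
Op 3: free(a) -> (freed a); heap: [0-53 FREE]
Op 4: b = malloc(5) -> b = 0; heap: [0-4 ALLOC][5-53 FREE]
Op 5: c = malloc(11) -> c = 5; heap: [0-4 ALLOC][5-15 ALLOC][16-53 FREE]
Op 6: b = realloc(b, 26) -> b = 16; heap: [0-4 FREE][5-15 ALLOC][16-41 ALLOC][42-53 FREE]
Free blocks: [5 12] total_free=17 largest=12 -> 100*(17-12)/17 = 500/17 ≈ 29.412 -> rounds to 29

Answer: 29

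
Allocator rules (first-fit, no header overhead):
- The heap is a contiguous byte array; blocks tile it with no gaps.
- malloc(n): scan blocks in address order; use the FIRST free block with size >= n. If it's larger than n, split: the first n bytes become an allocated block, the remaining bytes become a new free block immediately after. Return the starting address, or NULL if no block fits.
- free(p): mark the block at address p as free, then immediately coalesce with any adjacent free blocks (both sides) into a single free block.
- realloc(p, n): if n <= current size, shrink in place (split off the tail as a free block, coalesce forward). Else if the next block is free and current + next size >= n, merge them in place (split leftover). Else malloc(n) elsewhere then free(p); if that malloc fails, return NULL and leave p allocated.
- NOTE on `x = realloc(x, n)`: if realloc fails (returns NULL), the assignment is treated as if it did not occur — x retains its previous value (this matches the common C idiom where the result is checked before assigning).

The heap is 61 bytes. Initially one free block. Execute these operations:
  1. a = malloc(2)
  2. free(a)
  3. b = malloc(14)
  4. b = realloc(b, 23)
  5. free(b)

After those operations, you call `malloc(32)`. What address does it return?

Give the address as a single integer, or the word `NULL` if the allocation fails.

Answer: 0

Derivation:
Op 1: a = malloc(2) -> a = 0; heap: [0-1 ALLOC][2-60 FREE]
Op 2: free(a) -> (freed a); heap: [0-60 FREE]
Op 3: b = malloc(14) -> b = 0; heap: [0-13 ALLOC][14-60 FREE]
Op 4: b = realloc(b, 23) -> b = 0; heap: [0-22 ALLOC][23-60 FREE]
Op 5: free(b) -> (freed b); heap: [0-60 FREE]
malloc(32): first-fit scan over [0-60 FREE] -> 0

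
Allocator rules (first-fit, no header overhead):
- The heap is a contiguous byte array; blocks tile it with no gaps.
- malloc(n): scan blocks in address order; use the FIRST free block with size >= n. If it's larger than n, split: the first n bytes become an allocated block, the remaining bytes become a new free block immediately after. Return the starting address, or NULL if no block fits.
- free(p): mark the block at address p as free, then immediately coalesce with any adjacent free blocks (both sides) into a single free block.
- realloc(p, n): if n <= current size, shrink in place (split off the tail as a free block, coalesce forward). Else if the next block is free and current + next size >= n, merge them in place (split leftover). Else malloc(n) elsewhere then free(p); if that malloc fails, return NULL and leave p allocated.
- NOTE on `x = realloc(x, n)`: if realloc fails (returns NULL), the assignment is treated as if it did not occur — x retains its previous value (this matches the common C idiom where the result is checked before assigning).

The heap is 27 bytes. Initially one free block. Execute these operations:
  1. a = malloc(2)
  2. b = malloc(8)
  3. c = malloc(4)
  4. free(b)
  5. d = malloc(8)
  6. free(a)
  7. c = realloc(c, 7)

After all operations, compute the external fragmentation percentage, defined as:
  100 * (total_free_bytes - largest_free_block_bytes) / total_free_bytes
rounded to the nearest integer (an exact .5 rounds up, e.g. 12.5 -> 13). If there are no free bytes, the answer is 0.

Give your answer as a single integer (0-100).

Answer: 17

Derivation:
Op 1: a = malloc(2) -> a = 0; heap: [0-1 ALLOC][2-26 FREE]
Op 2: b = malloc(8) -> b = 2; heap: [0-1 ALLOC][2-9 ALLOC][10-26 FREE]
Op 3: c = malloc(4) -> c = 10; heap: [0-1 ALLOC][2-9 ALLOC][10-13 ALLOC][14-26 FREE]
Op 4: free(b) -> (freed b); heap: [0-1 ALLOC][2-9 FREE][10-13 ALLOC][14-26 FREE]
Op 5: d = malloc(8) -> d = 2; heap: [0-1 ALLOC][2-9 ALLOC][10-13 ALLOC][14-26 FREE]
Op 6: free(a) -> (freed a); heap: [0-1 FREE][2-9 ALLOC][10-13 ALLOC][14-26 FREE]
Op 7: c = realloc(c, 7) -> c = 10; heap: [0-1 FREE][2-9 ALLOC][10-16 ALLOC][17-26 FREE]
Free blocks: [2 10] total_free=12 largest=10 -> 100*(12-10)/12 = 200/12 ≈ 16.667 -> rounds to 17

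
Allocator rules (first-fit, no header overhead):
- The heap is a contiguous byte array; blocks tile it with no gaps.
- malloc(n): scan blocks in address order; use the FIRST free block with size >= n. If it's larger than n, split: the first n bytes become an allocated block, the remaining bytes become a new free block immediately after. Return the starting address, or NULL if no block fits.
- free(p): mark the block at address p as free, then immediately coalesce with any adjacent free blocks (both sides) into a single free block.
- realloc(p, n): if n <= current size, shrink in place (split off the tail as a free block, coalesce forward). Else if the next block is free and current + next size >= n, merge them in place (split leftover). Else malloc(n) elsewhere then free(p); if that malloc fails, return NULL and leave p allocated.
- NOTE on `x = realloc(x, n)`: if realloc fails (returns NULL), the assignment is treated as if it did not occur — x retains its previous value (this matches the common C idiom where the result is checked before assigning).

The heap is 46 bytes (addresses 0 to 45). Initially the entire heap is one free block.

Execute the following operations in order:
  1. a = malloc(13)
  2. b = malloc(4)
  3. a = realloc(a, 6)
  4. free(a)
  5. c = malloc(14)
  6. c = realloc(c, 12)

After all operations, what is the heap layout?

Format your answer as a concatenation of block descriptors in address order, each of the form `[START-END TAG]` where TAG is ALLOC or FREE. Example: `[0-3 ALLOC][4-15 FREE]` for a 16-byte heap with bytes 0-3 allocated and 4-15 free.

Op 1: a = malloc(13) -> a = 0; heap: [0-12 ALLOC][13-45 FREE]
Op 2: b = malloc(4) -> b = 13; heap: [0-12 ALLOC][13-16 ALLOC][17-45 FREE]
Op 3: a = realloc(a, 6) -> a = 0; heap: [0-5 ALLOC][6-12 FREE][13-16 ALLOC][17-45 FREE]
Op 4: free(a) -> (freed a); heap: [0-12 FREE][13-16 ALLOC][17-45 FREE]
Op 5: c = malloc(14) -> c = 17; heap: [0-12 FREE][13-16 ALLOC][17-30 ALLOC][31-45 FREE]
Op 6: c = realloc(c, 12) -> c = 17; heap: [0-12 FREE][13-16 ALLOC][17-28 ALLOC][29-45 FREE]

Answer: [0-12 FREE][13-16 ALLOC][17-28 ALLOC][29-45 FREE]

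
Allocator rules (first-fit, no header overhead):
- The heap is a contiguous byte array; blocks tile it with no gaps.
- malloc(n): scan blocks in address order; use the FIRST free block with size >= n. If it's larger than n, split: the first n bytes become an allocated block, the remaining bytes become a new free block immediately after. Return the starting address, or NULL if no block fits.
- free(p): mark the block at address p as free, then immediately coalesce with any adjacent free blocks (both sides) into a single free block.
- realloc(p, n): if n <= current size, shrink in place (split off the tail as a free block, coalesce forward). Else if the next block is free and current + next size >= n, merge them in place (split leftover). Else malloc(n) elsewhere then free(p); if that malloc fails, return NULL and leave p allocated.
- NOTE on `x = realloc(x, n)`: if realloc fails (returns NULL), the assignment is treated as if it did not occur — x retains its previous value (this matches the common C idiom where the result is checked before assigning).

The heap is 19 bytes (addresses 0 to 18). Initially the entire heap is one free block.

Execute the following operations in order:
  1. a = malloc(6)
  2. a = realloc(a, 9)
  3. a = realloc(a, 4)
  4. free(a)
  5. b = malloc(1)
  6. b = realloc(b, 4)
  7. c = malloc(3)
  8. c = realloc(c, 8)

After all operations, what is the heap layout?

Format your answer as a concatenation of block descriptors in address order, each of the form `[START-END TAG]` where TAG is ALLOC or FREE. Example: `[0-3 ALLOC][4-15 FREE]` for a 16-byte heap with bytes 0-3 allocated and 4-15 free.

Answer: [0-3 ALLOC][4-11 ALLOC][12-18 FREE]

Derivation:
Op 1: a = malloc(6) -> a = 0; heap: [0-5 ALLOC][6-18 FREE]
Op 2: a = realloc(a, 9) -> a = 0; heap: [0-8 ALLOC][9-18 FREE]
Op 3: a = realloc(a, 4) -> a = 0; heap: [0-3 ALLOC][4-18 FREE]
Op 4: free(a) -> (freed a); heap: [0-18 FREE]
Op 5: b = malloc(1) -> b = 0; heap: [0-0 ALLOC][1-18 FREE]
Op 6: b = realloc(b, 4) -> b = 0; heap: [0-3 ALLOC][4-18 FREE]
Op 7: c = malloc(3) -> c = 4; heap: [0-3 ALLOC][4-6 ALLOC][7-18 FREE]
Op 8: c = realloc(c, 8) -> c = 4; heap: [0-3 ALLOC][4-11 ALLOC][12-18 FREE]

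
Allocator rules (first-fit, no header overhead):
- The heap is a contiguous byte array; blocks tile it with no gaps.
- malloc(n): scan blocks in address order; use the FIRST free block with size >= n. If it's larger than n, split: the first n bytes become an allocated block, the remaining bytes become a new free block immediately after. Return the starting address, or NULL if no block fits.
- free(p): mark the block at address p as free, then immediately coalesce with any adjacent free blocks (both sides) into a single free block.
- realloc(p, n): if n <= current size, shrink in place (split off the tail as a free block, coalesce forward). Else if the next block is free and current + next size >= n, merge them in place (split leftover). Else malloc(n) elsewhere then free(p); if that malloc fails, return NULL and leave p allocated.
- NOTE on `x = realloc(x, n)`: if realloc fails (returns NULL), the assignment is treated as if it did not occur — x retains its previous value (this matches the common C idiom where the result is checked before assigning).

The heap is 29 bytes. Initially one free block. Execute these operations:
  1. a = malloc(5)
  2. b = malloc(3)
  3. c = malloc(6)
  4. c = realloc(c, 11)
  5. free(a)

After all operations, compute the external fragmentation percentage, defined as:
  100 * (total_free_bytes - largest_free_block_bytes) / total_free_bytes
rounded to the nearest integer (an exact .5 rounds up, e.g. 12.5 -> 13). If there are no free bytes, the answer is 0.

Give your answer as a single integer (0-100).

Answer: 33

Derivation:
Op 1: a = malloc(5) -> a = 0; heap: [0-4 ALLOC][5-28 FREE]
Op 2: b = malloc(3) -> b = 5; heap: [0-4 ALLOC][5-7 ALLOC][8-28 FREE]
Op 3: c = malloc(6) -> c = 8; heap: [0-4 ALLOC][5-7 ALLOC][8-13 ALLOC][14-28 FREE]
Op 4: c = realloc(c, 11) -> c = 8; heap: [0-4 ALLOC][5-7 ALLOC][8-18 ALLOC][19-28 FREE]
Op 5: free(a) -> (freed a); heap: [0-4 FREE][5-7 ALLOC][8-18 ALLOC][19-28 FREE]
Free blocks: [5 10] total_free=15 largest=10 -> 100*(15-10)/15 = 500/15 ≈ 33.333 -> rounds to 33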